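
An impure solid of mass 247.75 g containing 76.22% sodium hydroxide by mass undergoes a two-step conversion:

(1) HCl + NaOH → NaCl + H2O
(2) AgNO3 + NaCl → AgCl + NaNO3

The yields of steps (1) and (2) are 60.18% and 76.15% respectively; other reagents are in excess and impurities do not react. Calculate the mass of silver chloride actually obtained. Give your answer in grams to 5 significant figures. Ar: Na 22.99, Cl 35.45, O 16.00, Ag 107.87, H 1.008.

310.08 g

Pure NaOH = 247.75 × 0.7622 = 188.835 g.
M(NaOH) = 22.99 + 16.00 + 1.008 = 39.998 g/mol.
M(AgCl) = 107.87 + 35.45 = 143.32 g/mol.
n(NaOH) = 188.835 / 39.998 = 4.72111 mol.
Step 1 (NaOH:NaCl = 1:1): theoretical n(NaCl) = 4.72111 mol; at 60.18% yield, n(NaCl) = 2.84117 mol.
Step 2 (NaCl:AgCl = 1:1): theoretical n(AgCl) = 2.84117 mol, so theoretical mass = 2.84117 × 143.32 = 407.196 g.
At 76.15% yield, actual mass of AgCl = 407.196 × 0.7615 = 310.080 g.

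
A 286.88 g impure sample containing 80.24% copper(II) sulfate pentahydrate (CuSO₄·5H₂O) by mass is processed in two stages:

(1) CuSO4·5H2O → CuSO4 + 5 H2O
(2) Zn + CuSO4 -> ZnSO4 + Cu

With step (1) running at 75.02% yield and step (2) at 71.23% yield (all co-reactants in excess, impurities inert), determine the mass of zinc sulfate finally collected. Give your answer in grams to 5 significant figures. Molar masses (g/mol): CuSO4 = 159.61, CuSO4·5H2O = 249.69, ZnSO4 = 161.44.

Pure CuSO4·5H2O = 286.88 × 0.8024 = 230.193 g.
n(CuSO4·5H2O) = 230.193 / 249.69 = 0.921913 mol.
Step 1 (CuSO4·5H2O:CuSO4 = 1:1): theoretical n(CuSO4) = 0.921913 mol; at 75.02% yield, n(CuSO4) = 0.691619 mol.
Step 2 (CuSO4:ZnSO4 = 1:1): theoretical n(ZnSO4) = 0.691619 mol, so theoretical mass = 0.691619 × 161.44 = 111.655 g.
At 71.23% yield, actual mass of ZnSO4 = 111.655 × 0.7123 = 79.5319 g.

79.532 g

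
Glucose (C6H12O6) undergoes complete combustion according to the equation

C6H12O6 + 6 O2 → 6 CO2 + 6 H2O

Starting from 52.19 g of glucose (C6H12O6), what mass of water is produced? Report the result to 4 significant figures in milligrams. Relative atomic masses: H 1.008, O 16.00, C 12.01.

31310 mg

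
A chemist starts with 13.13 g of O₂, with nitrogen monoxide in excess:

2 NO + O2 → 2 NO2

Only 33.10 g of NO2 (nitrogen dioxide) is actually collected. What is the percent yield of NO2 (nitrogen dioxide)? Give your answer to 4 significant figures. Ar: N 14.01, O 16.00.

87.67 %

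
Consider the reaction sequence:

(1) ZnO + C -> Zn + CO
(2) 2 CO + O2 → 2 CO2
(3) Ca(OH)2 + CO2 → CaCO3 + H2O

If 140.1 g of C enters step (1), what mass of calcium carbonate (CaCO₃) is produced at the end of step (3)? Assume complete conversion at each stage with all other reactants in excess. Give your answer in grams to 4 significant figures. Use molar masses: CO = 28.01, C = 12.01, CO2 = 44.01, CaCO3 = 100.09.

1168 g

n(C) = 140.1 / 12.01 = 11.665 mol.
Reaction (1): C→CO ratio 1:1 ⇒ n(CO) = 11.665 mol.
Reaction (2): CO→CO2 ratio 2:2 ⇒ n(CO2) = 11.665 mol.
Reaction (3): CO2→CaCO3 ratio 1:1 ⇒ n(CaCO3) = 11.665 mol.
Mass of CaCO3 = 11.665 × 100.09 = 1167.6 g.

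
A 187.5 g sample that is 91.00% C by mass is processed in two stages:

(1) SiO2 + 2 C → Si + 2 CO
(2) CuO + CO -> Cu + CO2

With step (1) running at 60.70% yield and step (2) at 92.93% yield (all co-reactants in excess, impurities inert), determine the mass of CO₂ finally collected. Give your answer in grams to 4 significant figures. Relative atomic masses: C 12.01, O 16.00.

Pure C = 187.5 × 0.9100 = 170.62 g.
M(C) = 12.01 g/mol.
M(CO2) = 12.01 + 2(16.00) = 44.01 g/mol.
n(C) = 170.62 / 12.01 = 14.207 mol.
Step 1 (C:CO = 2:2): theoretical n(CO) = 14.207 mol; at 60.70% yield, n(CO) = 8.6236 mol.
Step 2 (CO:CO2 = 1:1): theoretical n(CO2) = 8.6236 mol, so theoretical mass = 8.6236 × 44.01 = 379.52 g.
At 92.93% yield, actual mass of CO2 = 379.52 × 0.9293 = 352.69 g.

352.7 g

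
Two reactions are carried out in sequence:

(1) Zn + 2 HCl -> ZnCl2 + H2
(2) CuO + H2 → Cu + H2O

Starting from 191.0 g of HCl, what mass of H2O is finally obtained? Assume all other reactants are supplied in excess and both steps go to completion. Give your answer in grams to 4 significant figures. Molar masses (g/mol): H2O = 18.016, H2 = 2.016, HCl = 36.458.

47.19 g

n(HCl) = 191.00 / 36.458 = 5.2389 mol.
Step 1 gives a 2:1 ratio of HCl to H2, so n(H2) = 2.6195 mol.
In step 2 the H2:H2O ratio is 1:1, so n(H2O) = 2.6195 mol.
Mass of H2O = 2.6195 × 18.016 = 47.192 g.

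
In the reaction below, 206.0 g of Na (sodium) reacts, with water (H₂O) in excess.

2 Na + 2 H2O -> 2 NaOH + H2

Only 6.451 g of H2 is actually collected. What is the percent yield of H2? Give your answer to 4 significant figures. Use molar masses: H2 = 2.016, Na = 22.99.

n(Na) = 206.00 g / 22.99 g/mol = 8.9604 mol.
From the equation the Na:H2 mole ratio is 2:1, so n(H2) = 8.9604 × 1/2 = 4.4802 mol.
Mass of H2 = 4.4802 mol × 2.016 g/mol = 9.0321 g.
This is the theoretical yield. Percent yield = 6.451 g / 9.0321 g × 100% = 71.423%.

71.42 %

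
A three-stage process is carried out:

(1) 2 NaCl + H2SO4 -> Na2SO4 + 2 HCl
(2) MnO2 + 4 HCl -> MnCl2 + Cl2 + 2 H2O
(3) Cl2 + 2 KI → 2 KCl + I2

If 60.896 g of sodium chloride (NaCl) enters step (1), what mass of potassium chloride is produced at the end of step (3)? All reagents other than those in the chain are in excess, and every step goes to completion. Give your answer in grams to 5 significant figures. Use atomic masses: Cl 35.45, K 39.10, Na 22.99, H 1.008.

M(NaCl) = 22.99 + 35.45 = 58.44 g/mol.
M(KCl) = 39.10 + 35.45 = 74.55 g/mol.
n(NaCl) = 60.896 / 58.44 = 1.04203 mol.
Reaction (1): NaCl→HCl ratio 2:2 ⇒ n(HCl) = 1.04203 mol.
Reaction (2): HCl→Cl2 ratio 4:1 ⇒ n(Cl2) = 0.260507 mol.
Reaction (3): Cl2→KCl ratio 1:2 ⇒ n(KCl) = 0.521013 mol.
Mass of KCl = 0.521013 × 74.55 = 38.8415 g.

38.842 g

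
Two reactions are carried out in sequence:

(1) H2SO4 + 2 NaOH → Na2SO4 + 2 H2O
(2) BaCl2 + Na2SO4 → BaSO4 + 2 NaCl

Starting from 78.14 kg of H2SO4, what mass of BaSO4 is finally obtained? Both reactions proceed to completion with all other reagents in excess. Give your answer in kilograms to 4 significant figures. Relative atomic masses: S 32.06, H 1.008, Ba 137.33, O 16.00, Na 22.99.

M(H2SO4) = 2(1.008) + 32.06 + 4(16.00) = 98.076 g/mol.
M(BaSO4) = 137.33 + 32.06 + 4(16.00) = 233.39 g/mol.
78.14 kg = 78140 g.
n(H2SO4) = 78140 / 98.076 = 796.73 mol.
Step 1 gives a 1:1 ratio of H2SO4 to Na2SO4, so n(Na2SO4) = 796.73 mol.
In step 2 the Na2SO4:BaSO4 ratio is 1:1, so n(BaSO4) = 796.73 mol.
Mass of BaSO4 = 796.73 × 233.39 = 185950 g = 185.9 kg.

185.9 kg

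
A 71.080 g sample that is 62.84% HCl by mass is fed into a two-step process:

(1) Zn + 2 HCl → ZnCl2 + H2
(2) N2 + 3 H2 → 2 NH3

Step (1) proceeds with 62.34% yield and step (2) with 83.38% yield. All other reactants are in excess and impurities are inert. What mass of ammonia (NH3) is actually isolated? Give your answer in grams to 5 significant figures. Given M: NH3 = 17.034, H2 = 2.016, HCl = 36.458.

3.6159 g

Pure HCl = 71.080 × 0.6284 = 44.6667 g.
n(HCl) = 44.6667 / 36.458 = 1.22515 mol.
Step 1 (HCl:H2 = 2:1): theoretical n(H2) = 0.612577 mol; at 62.34% yield, n(H2) = 0.381881 mol.
Step 2 (H2:NH3 = 3:2): theoretical n(NH3) = 0.254587 mol, so theoretical mass = 0.254587 × 17.034 = 4.33664 g.
At 83.38% yield, actual mass of NH3 = 4.33664 × 0.8338 = 3.61589 g.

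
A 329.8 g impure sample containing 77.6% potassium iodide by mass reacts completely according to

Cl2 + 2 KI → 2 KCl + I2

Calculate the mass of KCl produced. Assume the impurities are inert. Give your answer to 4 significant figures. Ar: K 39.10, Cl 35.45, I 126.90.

114.9 g

Mass of pure KI = 329.8 g × 0.776 = 255.92 g.
M(KI) = 39.10 + 126.90 = 166.00 g/mol.
M(KCl) = 39.10 + 35.45 = 74.55 g/mol.
n(KI) = 255.92 g / 166.00 g/mol = 1.5417 mol.
From the equation the KI:KCl mole ratio is 2:2, so n(KCl) = 1.5417 × 2/2 = 1.5417 mol.
Mass of KCl = 1.5417 mol × 74.55 g/mol = 114.93 g.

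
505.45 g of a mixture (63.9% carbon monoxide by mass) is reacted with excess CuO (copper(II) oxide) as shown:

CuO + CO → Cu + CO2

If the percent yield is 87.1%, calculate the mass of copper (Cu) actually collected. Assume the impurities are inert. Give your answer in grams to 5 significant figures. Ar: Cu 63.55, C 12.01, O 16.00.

638.26 g

Pure CO available = 505.45 g × 0.639 = 322.983 g.
M(CO) = 12.01 + 16.00 = 28.01 g/mol.
M(Cu) = 63.55 g/mol.
n(CO) = 322.983 g / 28.01 g/mol = 11.5310 mol.
From the equation the CO:Cu mole ratio is 1:1, so n(Cu) = 11.5310 × 1/1 = 11.5310 mol.
Mass of Cu = 11.5310 mol × 63.55 g/mol = 732.793 g.
Actual mass collected = 732.793 g × 0.871 = 638.263 g.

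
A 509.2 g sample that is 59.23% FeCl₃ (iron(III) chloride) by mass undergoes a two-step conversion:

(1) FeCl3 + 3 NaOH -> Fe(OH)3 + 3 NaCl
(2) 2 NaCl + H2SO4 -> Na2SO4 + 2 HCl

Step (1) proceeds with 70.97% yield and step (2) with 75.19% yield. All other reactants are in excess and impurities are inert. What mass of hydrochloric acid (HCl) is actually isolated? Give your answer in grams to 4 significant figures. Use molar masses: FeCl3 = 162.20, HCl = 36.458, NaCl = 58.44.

Pure FeCl3 = 509.2 × 0.5923 = 301.60 g.
n(FeCl3) = 301.60 / 162.20 = 1.8594 mol.
Step 1 (FeCl3:NaCl = 1:3): theoretical n(NaCl) = 5.5783 mol; at 70.97% yield, n(NaCl) = 3.9589 mol.
Step 2 (NaCl:HCl = 2:2): theoretical n(HCl) = 3.9589 mol, so theoretical mass = 3.9589 × 36.458 = 144.33 g.
At 75.19% yield, actual mass of HCl = 144.33 × 0.7519 = 108.52 g.

108.5 g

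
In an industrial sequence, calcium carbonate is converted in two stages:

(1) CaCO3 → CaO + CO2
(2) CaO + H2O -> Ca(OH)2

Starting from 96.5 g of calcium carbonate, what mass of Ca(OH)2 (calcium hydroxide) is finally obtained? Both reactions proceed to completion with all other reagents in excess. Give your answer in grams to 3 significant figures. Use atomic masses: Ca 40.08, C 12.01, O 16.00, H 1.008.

M(CaCO3) = 40.08 + 12.01 + 3(16.00) = 100.09 g/mol.
M(Ca(OH)2) = 40.08 + 2(16.00) + 2(1.008) = 74.096 g/mol.
n(CaCO3) = 96.50 / 100.09 = 0.9641 mol.
Step 1 gives a 1:1 ratio of CaCO3 to CaO, so n(CaO) = 0.9641 mol.
In step 2 the CaO:Ca(OH)2 ratio is 1:1, so n(Ca(OH)2) = 0.9641 mol.
Mass of Ca(OH)2 = 0.9641 × 74.096 = 71.44 g.

71.4 g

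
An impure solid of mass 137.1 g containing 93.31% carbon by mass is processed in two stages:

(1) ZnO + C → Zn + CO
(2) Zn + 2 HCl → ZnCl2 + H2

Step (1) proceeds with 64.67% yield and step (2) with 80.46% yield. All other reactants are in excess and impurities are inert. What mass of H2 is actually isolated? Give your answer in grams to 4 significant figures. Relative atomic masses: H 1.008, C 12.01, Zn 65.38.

Pure C = 137.1 × 0.9331 = 127.93 g.
M(C) = 12.01 g/mol.
M(H2) = 2(1.008) = 2.016 g/mol.
n(C) = 127.93 / 12.01 = 10.652 mol.
Step 1 (C:Zn = 1:1): theoretical n(Zn) = 10.652 mol; at 64.67% yield, n(Zn) = 6.8885 mol.
Step 2 (Zn:H2 = 1:1): theoretical n(H2) = 6.8885 mol, so theoretical mass = 6.8885 × 2.016 = 13.887 g.
At 80.46% yield, actual mass of H2 = 13.887 × 0.8046 = 11.174 g.

11.17 g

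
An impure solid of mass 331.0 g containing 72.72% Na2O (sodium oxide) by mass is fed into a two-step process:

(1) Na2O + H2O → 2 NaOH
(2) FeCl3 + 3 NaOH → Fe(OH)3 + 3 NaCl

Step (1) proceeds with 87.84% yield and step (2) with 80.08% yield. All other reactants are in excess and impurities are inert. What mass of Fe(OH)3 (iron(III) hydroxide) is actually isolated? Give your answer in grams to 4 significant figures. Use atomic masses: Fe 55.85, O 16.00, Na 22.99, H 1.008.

194.6 g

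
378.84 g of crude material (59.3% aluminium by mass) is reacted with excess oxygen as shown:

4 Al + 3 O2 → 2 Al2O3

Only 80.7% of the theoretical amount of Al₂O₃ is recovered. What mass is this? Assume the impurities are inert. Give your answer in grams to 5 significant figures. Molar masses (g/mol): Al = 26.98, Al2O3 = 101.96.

Pure Al available = 378.84 g × 0.593 = 224.652 g.
n(Al) = 224.652 g / 26.98 g/mol = 8.32662 mol.
From the equation the Al:Al2O3 mole ratio is 4:2, so n(Al2O3) = 8.32662 × 2/4 = 4.16331 mol.
Mass of Al2O3 = 4.16331 mol × 101.96 g/mol = 424.491 g.
Actual mass collected = 424.491 g × 0.807 = 342.564 g.

342.56 g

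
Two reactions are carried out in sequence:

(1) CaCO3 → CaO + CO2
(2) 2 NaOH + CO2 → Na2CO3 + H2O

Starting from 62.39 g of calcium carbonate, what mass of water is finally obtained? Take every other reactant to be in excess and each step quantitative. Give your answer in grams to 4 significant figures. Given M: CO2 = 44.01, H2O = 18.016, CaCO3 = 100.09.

11.23 g

n(CaCO3) = 62.390 / 100.09 = 0.62334 mol.
Step 1 gives a 1:1 ratio of CaCO3 to CO2, so n(CO2) = 0.62334 mol.
In step 2 the CO2:H2O ratio is 1:1, so n(H2O) = 0.62334 mol.
Mass of H2O = 0.62334 × 18.016 = 11.230 g.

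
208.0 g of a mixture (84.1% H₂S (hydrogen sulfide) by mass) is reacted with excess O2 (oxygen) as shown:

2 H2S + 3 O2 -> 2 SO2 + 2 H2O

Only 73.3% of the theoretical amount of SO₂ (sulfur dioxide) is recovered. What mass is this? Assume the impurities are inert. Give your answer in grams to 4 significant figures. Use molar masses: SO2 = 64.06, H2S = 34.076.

Pure H2S available = 208.0 g × 0.841 = 174.93 g.
n(H2S) = 174.93 g / 34.076 g/mol = 5.1335 mol.
From the equation the H2S:SO2 mole ratio is 2:2, so n(SO2) = 5.1335 × 2/2 = 5.1335 mol.
Mass of SO2 = 5.1335 mol × 64.06 g/mol = 328.85 g.
Actual mass collected = 328.85 g × 0.733 = 241.05 g.

241.0 g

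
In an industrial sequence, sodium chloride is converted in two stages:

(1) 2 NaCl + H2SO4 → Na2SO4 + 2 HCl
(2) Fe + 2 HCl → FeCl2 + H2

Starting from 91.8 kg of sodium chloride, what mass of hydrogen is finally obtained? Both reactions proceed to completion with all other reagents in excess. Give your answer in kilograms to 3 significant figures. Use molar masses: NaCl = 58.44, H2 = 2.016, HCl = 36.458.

91.8 kg = 91800 g.
n(NaCl) = 91800 / 58.44 = 1571 mol.
Step 1 gives a 2:2 ratio of NaCl to HCl, so n(HCl) = 1571 mol.
In step 2 the HCl:H2 ratio is 2:1, so n(H2) = 785.4 mol.
Mass of H2 = 785.4 × 2.016 = 1583 g = 1.58 kg.

1.58 kg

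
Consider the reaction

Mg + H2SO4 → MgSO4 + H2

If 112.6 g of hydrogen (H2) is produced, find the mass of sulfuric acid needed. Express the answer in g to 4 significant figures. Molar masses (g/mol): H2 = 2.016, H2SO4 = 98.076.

n(H2) = 112.60 g / 2.016 g/mol = 55.853 mol.
From the equation the H2:H2SO4 mole ratio is 1:1, so n(H2SO4) = 55.853 × 1/1 = 55.853 mol.
Mass of H2SO4 = 55.853 mol × 98.076 g/mol = 5477.9 g.

5478 g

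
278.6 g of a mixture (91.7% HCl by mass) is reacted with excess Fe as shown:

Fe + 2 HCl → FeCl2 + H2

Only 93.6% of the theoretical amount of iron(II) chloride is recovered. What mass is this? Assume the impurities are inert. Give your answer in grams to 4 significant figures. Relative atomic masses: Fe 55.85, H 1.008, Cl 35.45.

415.7 g

Pure HCl available = 278.6 g × 0.917 = 255.48 g.
M(HCl) = 1.008 + 35.45 = 36.458 g/mol.
M(FeCl2) = 55.85 + 2(35.45) = 126.75 g/mol.
n(HCl) = 255.48 g / 36.458 g/mol = 7.0074 mol.
From the equation the HCl:FeCl2 mole ratio is 2:1, so n(FeCl2) = 7.0074 × 1/2 = 3.5037 mol.
Mass of FeCl2 = 3.5037 mol × 126.75 g/mol = 444.09 g.
Actual mass collected = 444.09 g × 0.936 = 415.67 g.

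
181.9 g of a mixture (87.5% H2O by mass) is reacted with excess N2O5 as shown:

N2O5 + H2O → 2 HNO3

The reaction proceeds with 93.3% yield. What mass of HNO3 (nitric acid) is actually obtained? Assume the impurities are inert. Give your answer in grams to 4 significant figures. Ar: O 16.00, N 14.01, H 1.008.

1039 g

Pure H2O available = 181.9 g × 0.875 = 159.16 g.
M(H2O) = 2(1.008) + 16.00 = 18.016 g/mol.
M(HNO3) = 1.008 + 14.01 + 3(16.00) = 63.018 g/mol.
n(H2O) = 159.16 g / 18.016 g/mol = 8.8345 mol.
From the equation the H2O:HNO3 mole ratio is 1:2, so n(HNO3) = 8.8345 × 2/1 = 17.669 mol.
Mass of HNO3 = 17.669 mol × 63.018 g/mol = 1113.5 g.
Actual mass collected = 1113.5 g × 0.933 = 1038.9 g.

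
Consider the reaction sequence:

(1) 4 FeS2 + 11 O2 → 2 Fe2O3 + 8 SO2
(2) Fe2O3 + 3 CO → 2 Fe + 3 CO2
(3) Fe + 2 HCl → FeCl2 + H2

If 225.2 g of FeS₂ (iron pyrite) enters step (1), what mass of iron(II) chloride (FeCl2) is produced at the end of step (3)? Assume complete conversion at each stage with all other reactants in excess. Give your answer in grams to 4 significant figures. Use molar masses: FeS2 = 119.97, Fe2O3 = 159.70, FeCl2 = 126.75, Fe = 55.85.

237.9 g

n(FeS2) = 225.2 / 119.97 = 1.8771 mol.
Reaction (1): FeS2→Fe2O3 ratio 4:2 ⇒ n(Fe2O3) = 0.93857 mol.
Reaction (2): Fe2O3→Fe ratio 1:2 ⇒ n(Fe) = 1.8771 mol.
Reaction (3): Fe→FeCl2 ratio 1:1 ⇒ n(FeCl2) = 1.8771 mol.
Mass of FeCl2 = 1.8771 × 126.75 = 237.93 g.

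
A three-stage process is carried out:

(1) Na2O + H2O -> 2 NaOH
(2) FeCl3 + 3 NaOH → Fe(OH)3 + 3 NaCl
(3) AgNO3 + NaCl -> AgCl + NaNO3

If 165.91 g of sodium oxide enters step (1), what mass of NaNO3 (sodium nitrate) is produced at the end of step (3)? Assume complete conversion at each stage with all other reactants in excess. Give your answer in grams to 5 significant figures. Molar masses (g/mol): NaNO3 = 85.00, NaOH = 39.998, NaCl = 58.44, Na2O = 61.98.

n(Na2O) = 165.91 / 61.98 = 2.67683 mol.
Reaction (1): Na2O→NaOH ratio 1:2 ⇒ n(NaOH) = 5.35366 mol.
Reaction (2): NaOH→NaCl ratio 3:3 ⇒ n(NaCl) = 5.35366 mol.
Reaction (3): NaCl→NaNO3 ratio 1:1 ⇒ n(NaNO3) = 5.35366 mol.
Mass of NaNO3 = 5.35366 × 85.00 = 455.061 g.

455.06 g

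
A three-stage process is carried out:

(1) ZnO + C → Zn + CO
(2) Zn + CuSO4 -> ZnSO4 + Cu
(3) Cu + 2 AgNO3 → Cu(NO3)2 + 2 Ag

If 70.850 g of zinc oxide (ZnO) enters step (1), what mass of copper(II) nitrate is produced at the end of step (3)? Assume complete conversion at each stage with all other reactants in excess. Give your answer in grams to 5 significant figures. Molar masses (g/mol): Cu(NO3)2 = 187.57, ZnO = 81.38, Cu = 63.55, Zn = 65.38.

163.30 g

n(ZnO) = 70.850 / 81.38 = 0.870607 mol.
Reaction (1): ZnO→Zn ratio 1:1 ⇒ n(Zn) = 0.870607 mol.
Reaction (2): Zn→Cu ratio 1:1 ⇒ n(Cu) = 0.870607 mol.
Reaction (3): Cu→Cu(NO3)2 ratio 1:1 ⇒ n(Cu(NO3)2) = 0.870607 mol.
Mass of Cu(NO3)2 = 0.870607 × 187.57 = 163.300 g.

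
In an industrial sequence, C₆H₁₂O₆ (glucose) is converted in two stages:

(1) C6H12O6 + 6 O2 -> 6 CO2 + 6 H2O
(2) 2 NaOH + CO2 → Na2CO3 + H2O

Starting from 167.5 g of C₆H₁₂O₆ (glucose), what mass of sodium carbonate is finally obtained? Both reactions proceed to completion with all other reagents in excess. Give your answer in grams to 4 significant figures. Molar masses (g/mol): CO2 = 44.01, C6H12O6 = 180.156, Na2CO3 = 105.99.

n(C6H12O6) = 167.50 / 180.156 = 0.92975 mol.
Step 1 gives a 1:6 ratio of C6H12O6 to CO2, so n(CO2) = 5.5785 mol.
In step 2 the CO2:Na2CO3 ratio is 1:1, so n(Na2CO3) = 5.5785 mol.
Mass of Na2CO3 = 5.5785 × 105.99 = 591.27 g.

591.3 g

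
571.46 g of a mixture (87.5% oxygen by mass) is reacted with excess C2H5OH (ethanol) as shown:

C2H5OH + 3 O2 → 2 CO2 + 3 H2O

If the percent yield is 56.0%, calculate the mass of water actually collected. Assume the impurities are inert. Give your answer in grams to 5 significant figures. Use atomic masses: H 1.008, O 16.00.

Pure O2 available = 571.46 g × 0.875 = 500.027 g.
M(O2) = 2(16.00) = 32.00 g/mol.
M(H2O) = 2(1.008) + 16.00 = 18.016 g/mol.
n(O2) = 500.027 g / 32.00 g/mol = 15.6259 mol.
From the equation the O2:H2O mole ratio is 3:3, so n(H2O) = 15.6259 × 3/3 = 15.6259 mol.
Mass of H2O = 15.6259 mol × 18.016 g/mol = 281.515 g.
Actual mass collected = 281.515 g × 0.560 = 157.649 g.

157.65 g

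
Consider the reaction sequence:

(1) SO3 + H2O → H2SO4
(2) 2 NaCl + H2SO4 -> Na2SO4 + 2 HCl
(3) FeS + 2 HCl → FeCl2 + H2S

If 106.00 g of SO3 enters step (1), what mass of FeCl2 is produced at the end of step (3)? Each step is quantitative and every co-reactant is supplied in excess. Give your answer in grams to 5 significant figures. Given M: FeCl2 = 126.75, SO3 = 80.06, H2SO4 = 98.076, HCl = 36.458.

n(SO3) = 106.00 / 80.06 = 1.32401 mol.
Reaction (1): SO3→H2SO4 ratio 1:1 ⇒ n(H2SO4) = 1.32401 mol.
Reaction (2): H2SO4→HCl ratio 1:2 ⇒ n(HCl) = 2.64801 mol.
Reaction (3): HCl→FeCl2 ratio 2:1 ⇒ n(FeCl2) = 1.32401 mol.
Mass of FeCl2 = 1.32401 × 126.75 = 167.818 g.

167.82 g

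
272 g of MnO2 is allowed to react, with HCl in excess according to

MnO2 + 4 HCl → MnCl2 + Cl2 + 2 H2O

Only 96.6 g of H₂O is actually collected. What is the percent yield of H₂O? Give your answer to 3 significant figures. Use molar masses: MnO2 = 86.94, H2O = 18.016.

n(MnO2) = 272.0 g / 86.94 g/mol = 3.129 mol.
From the equation the MnO2:H2O mole ratio is 1:2, so n(H2O) = 3.129 × 2/1 = 6.257 mol.
Mass of H2O = 6.257 mol × 18.016 g/mol = 112.7 g.
This is the theoretical yield. Percent yield = 96.6 g / 112.7 g × 100% = 85.69%.

85.7 %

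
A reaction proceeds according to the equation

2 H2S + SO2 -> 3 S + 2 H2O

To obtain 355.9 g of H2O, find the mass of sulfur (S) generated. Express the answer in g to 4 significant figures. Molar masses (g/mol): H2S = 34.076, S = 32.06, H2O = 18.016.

950.0 g

n(H2O) = 355.90 g / 18.016 g/mol = 19.755 mol.
From the equation the H2O:S mole ratio is 2:3, so n(S) = 19.755 × 3/2 = 29.632 mol.
Mass of S = 29.632 mol × 32.06 g/mol = 950.00 g.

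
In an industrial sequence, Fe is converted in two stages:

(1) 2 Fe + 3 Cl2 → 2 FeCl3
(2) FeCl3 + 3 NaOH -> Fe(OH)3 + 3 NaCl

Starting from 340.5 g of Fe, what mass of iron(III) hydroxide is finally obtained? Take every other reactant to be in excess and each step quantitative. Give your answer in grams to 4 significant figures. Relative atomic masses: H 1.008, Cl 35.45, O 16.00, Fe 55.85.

651.6 g

M(Fe) = 55.85 g/mol.
M(Fe(OH)3) = 55.85 + 3(16.00) + 3(1.008) = 106.874 g/mol.
n(Fe) = 340.50 / 55.85 = 6.0967 mol.
Step 1 gives a 2:2 ratio of Fe to FeCl3, so n(FeCl3) = 6.0967 mol.
In step 2 the FeCl3:Fe(OH)3 ratio is 1:1, so n(Fe(OH)3) = 6.0967 mol.
Mass of Fe(OH)3 = 6.0967 × 106.874 = 651.58 g.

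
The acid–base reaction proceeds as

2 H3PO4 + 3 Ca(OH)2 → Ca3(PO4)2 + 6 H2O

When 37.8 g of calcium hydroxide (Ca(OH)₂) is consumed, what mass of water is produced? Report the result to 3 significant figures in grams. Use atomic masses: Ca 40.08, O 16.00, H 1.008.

M(Ca(OH)2) = 40.08 + 2(16.00) + 2(1.008) = 74.096 g/mol.
M(H2O) = 2(1.008) + 16.00 = 18.016 g/mol.
n(Ca(OH)2) = 37.80 g / 74.096 g/mol = 0.5101 mol.
From the equation the Ca(OH)2:H2O mole ratio is 3:6, so n(H2O) = 0.5101 × 6/3 = 1.020 mol.
Mass of H2O = 1.020 mol × 18.016 g/mol = 18.38 g.

18.4 g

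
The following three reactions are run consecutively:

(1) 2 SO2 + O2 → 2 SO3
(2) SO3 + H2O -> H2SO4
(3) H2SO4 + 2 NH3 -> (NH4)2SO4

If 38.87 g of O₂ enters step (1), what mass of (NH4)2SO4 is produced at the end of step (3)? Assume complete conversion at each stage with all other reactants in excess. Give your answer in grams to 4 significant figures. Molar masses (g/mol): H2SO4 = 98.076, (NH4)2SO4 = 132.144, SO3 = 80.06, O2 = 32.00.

n(O2) = 38.87 / 32.00 = 1.2147 mol.
Reaction (1): O2→SO3 ratio 1:2 ⇒ n(SO3) = 2.4294 mol.
Reaction (2): SO3→H2SO4 ratio 1:1 ⇒ n(H2SO4) = 2.4294 mol.
Reaction (3): H2SO4→(NH4)2SO4 ratio 1:1 ⇒ n((NH4)2SO4) = 2.4294 mol.
Mass of (NH4)2SO4 = 2.4294 × 132.144 = 321.03 g.

321.0 g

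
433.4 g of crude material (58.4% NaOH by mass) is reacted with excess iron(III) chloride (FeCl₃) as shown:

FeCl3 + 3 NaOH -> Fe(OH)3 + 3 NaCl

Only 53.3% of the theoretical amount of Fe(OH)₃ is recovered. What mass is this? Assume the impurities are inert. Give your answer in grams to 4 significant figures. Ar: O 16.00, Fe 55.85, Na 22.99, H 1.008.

Pure NaOH available = 433.4 g × 0.584 = 253.11 g.
M(NaOH) = 22.99 + 16.00 + 1.008 = 39.998 g/mol.
M(Fe(OH)3) = 55.85 + 3(16.00) + 3(1.008) = 106.874 g/mol.
n(NaOH) = 253.11 g / 39.998 g/mol = 6.3280 mol.
From the equation the NaOH:Fe(OH)3 mole ratio is 3:1, so n(Fe(OH)3) = 6.3280 × 1/3 = 2.1093 mol.
Mass of Fe(OH)3 = 2.1093 mol × 106.874 g/mol = 225.43 g.
Actual mass collected = 225.43 g × 0.533 = 120.15 g.

120.2 g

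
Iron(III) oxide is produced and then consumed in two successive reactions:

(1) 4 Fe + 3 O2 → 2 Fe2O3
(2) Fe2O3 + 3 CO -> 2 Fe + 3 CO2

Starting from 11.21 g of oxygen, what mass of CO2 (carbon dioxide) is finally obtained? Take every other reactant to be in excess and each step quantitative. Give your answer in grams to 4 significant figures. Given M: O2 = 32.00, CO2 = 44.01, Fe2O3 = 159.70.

n(O2) = 11.210 / 32.00 = 0.35031 mol.
Step 1 gives a 3:2 ratio of O2 to Fe2O3, so n(Fe2O3) = 0.23354 mol.
In step 2 the Fe2O3:CO2 ratio is 1:3, so n(CO2) = 0.70063 mol.
Mass of CO2 = 0.70063 × 44.01 = 30.835 g.

30.83 g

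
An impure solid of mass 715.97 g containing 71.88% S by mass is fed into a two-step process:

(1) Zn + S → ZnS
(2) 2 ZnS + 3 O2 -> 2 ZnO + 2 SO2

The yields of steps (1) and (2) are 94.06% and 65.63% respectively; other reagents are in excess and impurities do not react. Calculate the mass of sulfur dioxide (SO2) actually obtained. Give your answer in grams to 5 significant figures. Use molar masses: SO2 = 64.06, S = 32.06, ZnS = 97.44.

634.80 g

Pure S = 715.97 × 0.7188 = 514.639 g.
n(S) = 514.639 / 32.06 = 16.0524 mol.
Step 1 (S:ZnS = 1:1): theoretical n(ZnS) = 16.0524 mol; at 94.06% yield, n(ZnS) = 15.0989 mol.
Step 2 (ZnS:SO2 = 2:2): theoretical n(SO2) = 15.0989 mol, so theoretical mass = 15.0989 × 64.06 = 967.233 g.
At 65.63% yield, actual mass of SO2 = 967.233 × 0.6563 = 634.795 g.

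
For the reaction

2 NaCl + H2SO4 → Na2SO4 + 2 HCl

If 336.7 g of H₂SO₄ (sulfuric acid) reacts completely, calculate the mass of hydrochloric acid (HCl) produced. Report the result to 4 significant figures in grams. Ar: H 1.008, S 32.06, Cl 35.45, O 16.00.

250.3 g

M(H2SO4) = 2(1.008) + 32.06 + 4(16.00) = 98.076 g/mol.
M(HCl) = 1.008 + 35.45 = 36.458 g/mol.
n(H2SO4) = 336.70 g / 98.076 g/mol = 3.4331 mol.
From the equation the H2SO4:HCl mole ratio is 1:2, so n(HCl) = 3.4331 × 2/1 = 6.8661 mol.
Mass of HCl = 6.8661 mol × 36.458 g/mol = 250.32 g.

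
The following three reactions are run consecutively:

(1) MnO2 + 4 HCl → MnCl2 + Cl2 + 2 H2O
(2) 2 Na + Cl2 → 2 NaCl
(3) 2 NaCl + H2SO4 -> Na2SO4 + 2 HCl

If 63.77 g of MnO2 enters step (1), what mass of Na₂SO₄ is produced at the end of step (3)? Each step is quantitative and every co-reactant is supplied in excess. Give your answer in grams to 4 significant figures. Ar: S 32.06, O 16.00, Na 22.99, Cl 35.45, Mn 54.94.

104.2 g

M(MnO2) = 54.94 + 2(16.00) = 86.94 g/mol.
M(Na2SO4) = 2(22.99) + 32.06 + 4(16.00) = 142.04 g/mol.
n(MnO2) = 63.77 / 86.94 = 0.73349 mol.
Reaction (1): MnO2→Cl2 ratio 1:1 ⇒ n(Cl2) = 0.73349 mol.
Reaction (2): Cl2→NaCl ratio 1:2 ⇒ n(NaCl) = 1.4670 mol.
Reaction (3): NaCl→Na2SO4 ratio 2:1 ⇒ n(Na2SO4) = 0.73349 mol.
Mass of Na2SO4 = 0.73349 × 142.04 = 104.19 g.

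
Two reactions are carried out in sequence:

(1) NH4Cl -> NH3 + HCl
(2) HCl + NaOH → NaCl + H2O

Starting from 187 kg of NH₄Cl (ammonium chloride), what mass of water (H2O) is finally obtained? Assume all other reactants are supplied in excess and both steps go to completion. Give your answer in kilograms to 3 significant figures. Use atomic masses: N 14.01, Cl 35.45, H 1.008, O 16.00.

63.0 kg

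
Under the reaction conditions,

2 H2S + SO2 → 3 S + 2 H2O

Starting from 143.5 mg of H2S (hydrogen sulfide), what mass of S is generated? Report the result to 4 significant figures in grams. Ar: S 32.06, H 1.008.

M(H2S) = 2(1.008) + 32.06 = 34.076 g/mol.
M(S) = 32.06 g/mol.
Convert: 143.5 mg = 0.14350 g.
n(H2S) = 0.14350 g / 34.076 g/mol = 0.0042112 mol.
From the equation the H2S:S mole ratio is 2:3, so n(S) = 0.0042112 × 3/2 = 0.0063168 mol.
Mass of S = 0.0063168 mol × 32.06 g/mol = 0.20252 g.

0.2025 g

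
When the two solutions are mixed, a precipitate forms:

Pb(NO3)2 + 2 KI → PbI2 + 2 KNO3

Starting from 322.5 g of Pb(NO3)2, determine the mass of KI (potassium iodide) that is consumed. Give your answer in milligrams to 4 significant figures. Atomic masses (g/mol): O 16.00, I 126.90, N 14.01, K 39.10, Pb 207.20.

323300 mg

M(Pb(NO3)2) = 207.20 + 2(14.01) + 6(16.00) = 331.22 g/mol.
M(KI) = 39.10 + 126.90 = 166.00 g/mol.
n(Pb(NO3)2) = 322.50 g / 331.22 g/mol = 0.97367 mol.
From the equation the Pb(NO3)2:KI mole ratio is 1:2, so n(KI) = 0.97367 × 2/1 = 1.9473 mol.
Mass of KI = 1.9473 mol × 166.00 g/mol = 323.26 g.
Converting to mg: 323.26 g = 323300 mg.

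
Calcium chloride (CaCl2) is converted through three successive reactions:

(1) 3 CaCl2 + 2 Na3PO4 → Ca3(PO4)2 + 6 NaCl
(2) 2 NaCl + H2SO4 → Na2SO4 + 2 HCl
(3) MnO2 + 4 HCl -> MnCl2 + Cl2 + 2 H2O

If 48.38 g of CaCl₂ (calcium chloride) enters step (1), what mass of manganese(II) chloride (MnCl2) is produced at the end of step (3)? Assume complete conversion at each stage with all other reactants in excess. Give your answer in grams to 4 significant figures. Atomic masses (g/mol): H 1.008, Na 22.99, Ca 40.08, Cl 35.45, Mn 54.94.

M(CaCl2) = 40.08 + 2(35.45) = 110.98 g/mol.
M(MnCl2) = 54.94 + 2(35.45) = 125.84 g/mol.
n(CaCl2) = 48.38 / 110.98 = 0.43593 mol.
Reaction (1): CaCl2→NaCl ratio 3:6 ⇒ n(NaCl) = 0.87187 mol.
Reaction (2): NaCl→HCl ratio 2:2 ⇒ n(HCl) = 0.87187 mol.
Reaction (3): HCl→MnCl2 ratio 4:1 ⇒ n(MnCl2) = 0.21797 mol.
Mass of MnCl2 = 0.21797 × 125.84 = 27.429 g.

27.43 g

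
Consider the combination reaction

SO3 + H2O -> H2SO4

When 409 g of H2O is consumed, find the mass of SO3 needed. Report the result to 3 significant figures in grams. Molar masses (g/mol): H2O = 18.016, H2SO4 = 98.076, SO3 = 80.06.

1820 g

n(H2O) = 409.0 g / 18.016 g/mol = 22.70 mol.
From the equation the H2O:SO3 mole ratio is 1:1, so n(SO3) = 22.70 × 1/1 = 22.70 mol.
Mass of SO3 = 22.70 mol × 80.06 g/mol = 1818 g.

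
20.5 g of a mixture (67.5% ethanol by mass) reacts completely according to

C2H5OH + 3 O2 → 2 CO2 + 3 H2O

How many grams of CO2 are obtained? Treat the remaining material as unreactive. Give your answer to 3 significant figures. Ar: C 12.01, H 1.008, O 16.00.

26.4 g

Mass of pure C2H5OH = 20.5 g × 0.675 = 13.84 g.
M(C2H5OH) = 2(12.01) + 6(1.008) + 16.00 = 46.068 g/mol.
M(CO2) = 12.01 + 2(16.00) = 44.01 g/mol.
n(C2H5OH) = 13.84 g / 46.068 g/mol = 0.3004 mol.
From the equation the C2H5OH:CO2 mole ratio is 1:2, so n(CO2) = 0.3004 × 2/1 = 0.6007 mol.
Mass of CO2 = 0.6007 mol × 44.01 g/mol = 26.44 g.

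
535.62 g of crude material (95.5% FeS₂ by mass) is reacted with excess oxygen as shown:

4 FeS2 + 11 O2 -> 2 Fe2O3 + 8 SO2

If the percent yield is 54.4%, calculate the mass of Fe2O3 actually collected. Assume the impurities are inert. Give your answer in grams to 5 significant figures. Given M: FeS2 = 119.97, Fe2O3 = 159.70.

Pure FeS2 available = 535.62 g × 0.955 = 511.517 g.
n(FeS2) = 511.517 g / 119.97 g/mol = 4.26371 mol.
From the equation the FeS2:Fe2O3 mole ratio is 4:2, so n(Fe2O3) = 4.26371 × 2/4 = 2.13185 mol.
Mass of Fe2O3 = 2.13185 mol × 159.70 g/mol = 340.457 g.
Actual mass collected = 340.457 g × 0.544 = 185.209 g.

185.21 g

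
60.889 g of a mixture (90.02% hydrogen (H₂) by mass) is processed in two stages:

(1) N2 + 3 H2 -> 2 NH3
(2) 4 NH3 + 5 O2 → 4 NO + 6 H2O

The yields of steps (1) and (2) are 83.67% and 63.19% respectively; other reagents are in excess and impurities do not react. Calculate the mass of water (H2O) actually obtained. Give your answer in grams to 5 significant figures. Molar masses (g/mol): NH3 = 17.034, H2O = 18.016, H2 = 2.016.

Pure H2 = 60.889 × 0.9002 = 54.8123 g.
n(H2) = 54.8123 / 2.016 = 27.1886 mol.
Step 1 (H2:NH3 = 3:2): theoretical n(NH3) = 18.1258 mol; at 83.67% yield, n(NH3) = 15.1658 mol.
Step 2 (NH3:H2O = 4:6): theoretical n(H2O) = 22.7487 mol, so theoretical mass = 22.7487 × 18.016 = 409.841 g.
At 63.19% yield, actual mass of H2O = 409.841 × 0.6319 = 258.979 g.

258.98 g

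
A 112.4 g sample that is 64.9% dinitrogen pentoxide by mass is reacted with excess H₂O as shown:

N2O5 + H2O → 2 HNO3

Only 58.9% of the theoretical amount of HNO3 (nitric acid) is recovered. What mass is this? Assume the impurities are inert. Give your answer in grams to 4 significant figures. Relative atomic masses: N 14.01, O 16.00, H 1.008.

50.13 g

Pure N2O5 available = 112.4 g × 0.649 = 72.948 g.
M(N2O5) = 2(14.01) + 5(16.00) = 108.02 g/mol.
M(HNO3) = 1.008 + 14.01 + 3(16.00) = 63.018 g/mol.
n(N2O5) = 72.948 g / 108.02 g/mol = 0.67532 mol.
From the equation the N2O5:HNO3 mole ratio is 1:2, so n(HNO3) = 0.67532 × 2/1 = 1.3506 mol.
Mass of HNO3 = 1.3506 mol × 63.018 g/mol = 85.114 g.
Actual mass collected = 85.114 g × 0.589 = 50.132 g.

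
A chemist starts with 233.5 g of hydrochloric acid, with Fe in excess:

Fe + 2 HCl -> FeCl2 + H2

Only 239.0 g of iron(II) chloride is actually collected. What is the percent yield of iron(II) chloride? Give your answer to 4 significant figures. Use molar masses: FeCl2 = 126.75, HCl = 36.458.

58.88 %

n(HCl) = 233.50 g / 36.458 g/mol = 6.4046 mol.
From the equation the HCl:FeCl2 mole ratio is 2:1, so n(FeCl2) = 6.4046 × 1/2 = 3.2023 mol.
Mass of FeCl2 = 3.2023 mol × 126.75 g/mol = 405.89 g.
This is the theoretical yield. Percent yield = 239.0 g / 405.89 g × 100% = 58.882%.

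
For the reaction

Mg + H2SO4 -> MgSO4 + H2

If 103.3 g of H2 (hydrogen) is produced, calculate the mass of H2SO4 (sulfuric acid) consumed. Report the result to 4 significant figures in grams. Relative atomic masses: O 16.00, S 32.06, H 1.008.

M(H2) = 2(1.008) = 2.016 g/mol.
M(H2SO4) = 2(1.008) + 32.06 + 4(16.00) = 98.076 g/mol.
n(H2) = 103.30 g / 2.016 g/mol = 51.240 mol.
From the equation the H2:H2SO4 mole ratio is 1:1, so n(H2SO4) = 51.240 × 1/1 = 51.240 mol.
Mass of H2SO4 = 51.240 mol × 98.076 g/mol = 5025.4 g.

5025 g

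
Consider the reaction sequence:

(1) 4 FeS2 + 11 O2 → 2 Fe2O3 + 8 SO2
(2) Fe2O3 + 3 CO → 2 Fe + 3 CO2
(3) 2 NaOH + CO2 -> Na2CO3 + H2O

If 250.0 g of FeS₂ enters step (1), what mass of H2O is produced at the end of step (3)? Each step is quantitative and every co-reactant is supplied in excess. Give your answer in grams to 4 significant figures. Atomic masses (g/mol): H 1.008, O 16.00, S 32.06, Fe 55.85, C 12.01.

56.31 g

M(FeS2) = 55.85 + 2(32.06) = 119.97 g/mol.
M(H2O) = 2(1.008) + 16.00 = 18.016 g/mol.
n(FeS2) = 250.0 / 119.97 = 2.0839 mol.
Reaction (1): FeS2→Fe2O3 ratio 4:2 ⇒ n(Fe2O3) = 1.0419 mol.
Reaction (2): Fe2O3→CO2 ratio 1:3 ⇒ n(CO2) = 3.1258 mol.
Reaction (3): CO2→H2O ratio 1:1 ⇒ n(H2O) = 3.1258 mol.
Mass of H2O = 3.1258 × 18.016 = 56.314 g.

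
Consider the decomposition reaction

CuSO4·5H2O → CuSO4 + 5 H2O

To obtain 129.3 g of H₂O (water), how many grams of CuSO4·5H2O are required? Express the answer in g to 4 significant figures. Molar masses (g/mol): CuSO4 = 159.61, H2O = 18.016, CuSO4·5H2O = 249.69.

358.4 g

n(H2O) = 129.30 g / 18.016 g/mol = 7.1770 mol.
From the equation the H2O:CuSO4·5H2O mole ratio is 5:1, so n(CuSO4·5H2O) = 7.1770 × 1/5 = 1.4354 mol.
Mass of CuSO4·5H2O = 1.4354 mol × 249.69 g/mol = 358.40 g.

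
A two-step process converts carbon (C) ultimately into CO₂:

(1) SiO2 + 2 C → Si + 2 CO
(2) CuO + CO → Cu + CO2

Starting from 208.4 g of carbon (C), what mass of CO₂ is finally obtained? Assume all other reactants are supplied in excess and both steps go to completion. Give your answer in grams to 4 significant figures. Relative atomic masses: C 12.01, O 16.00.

M(C) = 12.01 g/mol.
M(CO2) = 12.01 + 2(16.00) = 44.01 g/mol.
n(C) = 208.40 / 12.01 = 17.352 mol.
Step 1 gives a 2:2 ratio of C to CO, so n(CO) = 17.352 mol.
In step 2 the CO:CO2 ratio is 1:1, so n(CO2) = 17.352 mol.
Mass of CO2 = 17.352 × 44.01 = 763.67 g.

763.7 g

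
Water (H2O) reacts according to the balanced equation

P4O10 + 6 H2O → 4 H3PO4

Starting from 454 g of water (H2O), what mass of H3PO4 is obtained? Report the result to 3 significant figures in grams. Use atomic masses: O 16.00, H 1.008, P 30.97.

1650 g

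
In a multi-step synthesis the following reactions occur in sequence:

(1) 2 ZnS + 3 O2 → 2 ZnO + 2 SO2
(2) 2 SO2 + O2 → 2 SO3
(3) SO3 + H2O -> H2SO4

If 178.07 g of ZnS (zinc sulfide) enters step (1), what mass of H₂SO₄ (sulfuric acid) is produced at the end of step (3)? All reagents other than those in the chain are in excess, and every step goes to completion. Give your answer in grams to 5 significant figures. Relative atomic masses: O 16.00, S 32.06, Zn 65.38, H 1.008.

179.23 g

M(ZnS) = 65.38 + 32.06 = 97.44 g/mol.
M(H2SO4) = 2(1.008) + 32.06 + 4(16.00) = 98.076 g/mol.
n(ZnS) = 178.07 / 97.44 = 1.82748 mol.
Reaction (1): ZnS→SO2 ratio 2:2 ⇒ n(SO2) = 1.82748 mol.
Reaction (2): SO2→SO3 ratio 2:2 ⇒ n(SO3) = 1.82748 mol.
Reaction (3): SO3→H2SO4 ratio 1:1 ⇒ n(H2SO4) = 1.82748 mol.
Mass of H2SO4 = 1.82748 × 98.076 = 179.232 g.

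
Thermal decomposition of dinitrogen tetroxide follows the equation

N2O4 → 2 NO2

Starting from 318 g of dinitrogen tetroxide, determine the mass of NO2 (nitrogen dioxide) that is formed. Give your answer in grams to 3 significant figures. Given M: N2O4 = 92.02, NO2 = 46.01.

318 g

n(N2O4) = 318.0 g / 92.02 g/mol = 3.456 mol.
From the equation the N2O4:NO2 mole ratio is 1:2, so n(NO2) = 3.456 × 2/1 = 6.912 mol.
Mass of NO2 = 6.912 mol × 46.01 g/mol = 318.0 g.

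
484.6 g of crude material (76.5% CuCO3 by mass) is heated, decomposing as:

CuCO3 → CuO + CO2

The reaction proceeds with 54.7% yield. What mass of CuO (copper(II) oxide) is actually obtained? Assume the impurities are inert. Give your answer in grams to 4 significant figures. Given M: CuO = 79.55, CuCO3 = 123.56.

130.6 g

Pure CuCO3 available = 484.6 g × 0.765 = 370.72 g.
n(CuCO3) = 370.72 g / 123.56 g/mol = 3.0003 mol.
From the equation the CuCO3:CuO mole ratio is 1:1, so n(CuO) = 3.0003 × 1/1 = 3.0003 mol.
Mass of CuO = 3.0003 mol × 79.55 g/mol = 238.68 g.
Actual mass collected = 238.68 g × 0.547 = 130.56 g.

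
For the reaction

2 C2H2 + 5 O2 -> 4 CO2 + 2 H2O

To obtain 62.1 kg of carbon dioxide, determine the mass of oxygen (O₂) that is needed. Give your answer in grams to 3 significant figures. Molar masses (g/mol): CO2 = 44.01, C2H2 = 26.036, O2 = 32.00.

56400 g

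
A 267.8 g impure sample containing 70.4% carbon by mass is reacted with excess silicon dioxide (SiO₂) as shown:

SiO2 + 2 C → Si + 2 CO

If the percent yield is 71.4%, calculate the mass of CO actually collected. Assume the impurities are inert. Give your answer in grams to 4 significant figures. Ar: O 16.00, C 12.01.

313.9 g

Pure C available = 267.8 g × 0.704 = 188.53 g.
M(C) = 12.01 g/mol.
M(CO) = 12.01 + 16.00 = 28.01 g/mol.
n(C) = 188.53 g / 12.01 g/mol = 15.698 mol.
From the equation the C:CO mole ratio is 2:2, so n(CO) = 15.698 × 2/2 = 15.698 mol.
Mass of CO = 15.698 mol × 28.01 g/mol = 439.70 g.
Actual mass collected = 439.70 g × 0.714 = 313.94 g.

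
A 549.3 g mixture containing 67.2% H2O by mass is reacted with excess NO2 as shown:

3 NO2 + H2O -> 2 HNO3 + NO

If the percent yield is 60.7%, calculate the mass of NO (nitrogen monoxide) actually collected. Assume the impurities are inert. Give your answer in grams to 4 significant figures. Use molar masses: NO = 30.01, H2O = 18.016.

373.2 g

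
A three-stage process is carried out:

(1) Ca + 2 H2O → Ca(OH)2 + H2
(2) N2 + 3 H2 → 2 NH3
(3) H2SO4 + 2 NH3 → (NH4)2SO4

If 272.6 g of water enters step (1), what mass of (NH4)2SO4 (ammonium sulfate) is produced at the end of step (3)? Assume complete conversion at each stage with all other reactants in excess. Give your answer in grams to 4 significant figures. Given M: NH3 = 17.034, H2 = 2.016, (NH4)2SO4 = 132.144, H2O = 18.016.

333.2 g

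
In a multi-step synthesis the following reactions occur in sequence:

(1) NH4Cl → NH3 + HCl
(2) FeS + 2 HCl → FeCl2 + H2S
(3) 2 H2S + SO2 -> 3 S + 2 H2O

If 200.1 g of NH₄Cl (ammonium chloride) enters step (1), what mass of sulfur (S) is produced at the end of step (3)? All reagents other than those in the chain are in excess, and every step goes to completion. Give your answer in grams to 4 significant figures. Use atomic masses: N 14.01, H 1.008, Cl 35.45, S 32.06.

M(NH4Cl) = 14.01 + 4(1.008) + 35.45 = 53.492 g/mol.
M(S) = 32.06 g/mol.
n(NH4Cl) = 200.1 / 53.492 = 3.7407 mol.
Reaction (1): NH4Cl→HCl ratio 1:1 ⇒ n(HCl) = 3.7407 mol.
Reaction (2): HCl→H2S ratio 2:1 ⇒ n(H2S) = 1.8704 mol.
Reaction (3): H2S→S ratio 2:3 ⇒ n(S) = 2.8056 mol.
Mass of S = 2.8056 × 32.06 = 89.946 g.

89.95 g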